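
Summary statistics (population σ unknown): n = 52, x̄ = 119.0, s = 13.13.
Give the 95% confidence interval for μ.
(115.34, 122.66)

t-interval (σ unknown):
df = n - 1 = 51
t* = 2.008 for 95% confidence

Margin of error = t* · s/√n = 2.008 · 13.13/√52 = 3.66

CI: (115.34, 122.66)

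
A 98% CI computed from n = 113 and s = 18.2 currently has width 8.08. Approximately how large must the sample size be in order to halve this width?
n ≈ 452

CI width ∝ 1/√n
To reduce width by factor 2, need √n to grow by 2 → need 2² = 4 times as many samples.

Current: n = 113, width = 8.08
New: n = 452, width ≈ 4.00

Width reduced by factor of 8.08/4.00 = 2.02.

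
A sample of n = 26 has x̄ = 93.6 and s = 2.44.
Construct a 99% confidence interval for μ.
(92.27, 94.93)

t-interval (σ unknown):
df = n - 1 = 25
t* = 2.787 for 99% confidence

Margin of error = t* · s/√n = 2.787 · 2.44/√26 = 1.33

CI: (92.27, 94.93)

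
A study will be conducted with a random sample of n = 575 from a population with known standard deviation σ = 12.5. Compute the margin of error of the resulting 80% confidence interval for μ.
Margin of error = 0.67

Margin of error = z* · σ/√n
= 1.282 · 12.5/√575
= 1.282 · 12.5/23.9792
= 0.67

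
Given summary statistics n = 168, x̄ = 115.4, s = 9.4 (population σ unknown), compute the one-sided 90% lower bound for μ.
μ ≥ 114.47

Lower bound (one-sided):
t* = 1.287 (one-sided for 90%)
Lower bound = x̄ - t* · s/√n = 115.4 - 1.287 · 9.4/√168 = 114.47

We are 90% confident that μ ≥ 114.47.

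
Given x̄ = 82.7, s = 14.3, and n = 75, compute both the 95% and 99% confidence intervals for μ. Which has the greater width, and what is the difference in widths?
99% CI is wider by 2.15

df = 74
95% CI: t* = 1.993, (79.41, 85.99), width = 2 · t* · s/√n = 6.58
99% CI: t* = 2.644, (78.33, 87.07), width = 2 · t* · s/√n = 8.73

The 99% CI is wider by 8.73 - 6.58 = 2.15.
Higher confidence requires a wider interval.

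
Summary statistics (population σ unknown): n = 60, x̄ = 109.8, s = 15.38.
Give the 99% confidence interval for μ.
(104.51, 115.09)

t-interval (σ unknown):
df = n - 1 = 59
t* = 2.662 for 99% confidence

Margin of error = t* · s/√n = 2.662 · 15.38/√60 = 5.29

CI: (104.51, 115.09)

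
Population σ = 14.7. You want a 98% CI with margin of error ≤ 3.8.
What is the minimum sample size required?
n ≥ 81

For margin E ≤ 3.8:
n ≥ (z* · σ / E)²
n ≥ (2.326 · 14.7 / 3.8)²
n ≥ 80.96

Minimum n = 81 (rounding up)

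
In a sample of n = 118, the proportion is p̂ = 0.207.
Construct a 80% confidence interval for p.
(0.159, 0.255)

Proportion CI:
SE = √(p̂(1-p̂)/n) = √(0.207 · 0.793 / 118) = 0.03730

z* = 1.282
Margin = z* · SE = 1.282 · 0.03730 = 0.0478

CI: 0.207 ± 0.0478 = (0.159, 0.255)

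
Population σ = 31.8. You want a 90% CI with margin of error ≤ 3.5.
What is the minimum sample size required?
n ≥ 224

For margin E ≤ 3.5:
n ≥ (z* · σ / E)²
n ≥ (1.645 · 31.8 / 3.5)²
n ≥ 223.38

Minimum n = 224 (rounding up)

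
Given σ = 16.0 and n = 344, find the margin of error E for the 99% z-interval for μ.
Margin of error = 2.22

Margin of error = z* · σ/√n
= 2.576 · 16.0/√344
= 2.576 · 16.0/18.5472
= 2.22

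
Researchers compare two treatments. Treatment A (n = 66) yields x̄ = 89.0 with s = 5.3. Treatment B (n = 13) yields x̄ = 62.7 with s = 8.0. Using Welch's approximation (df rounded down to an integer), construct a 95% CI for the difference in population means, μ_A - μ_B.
(21.34, 31.26)

Difference: x̄₁ - x̄₂ = 26.30
SE = √(s₁²/n₁ + s₂²/n₂) = √(5.3²/66 + 8.0²/13) = 2.3127
df = 14.14 → 14 (Welch–Satterthwaite, rounded down)
t* = 2.145

CI: 26.30 ± 2.145 · 2.3127 = 26.30 ± 4.96 = (21.34, 31.26)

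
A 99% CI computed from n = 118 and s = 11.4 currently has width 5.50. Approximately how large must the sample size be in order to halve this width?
n ≈ 472

CI width ∝ 1/√n
To reduce width by factor 2, need √n to grow by 2 → need 2² = 4 times as many samples.

Current: n = 118, width = 5.50
New: n = 472, width ≈ 2.71

Width reduced by factor of 5.50/2.71 = 2.03.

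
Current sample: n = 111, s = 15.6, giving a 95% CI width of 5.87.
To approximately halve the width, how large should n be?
n ≈ 444

CI width ∝ 1/√n
To reduce width by factor 2, need √n to grow by 2 → need 2² = 4 times as many samples.

Current: n = 111, width = 5.87
New: n = 444, width ≈ 2.91

Width reduced by factor of 5.87/2.91 = 2.02.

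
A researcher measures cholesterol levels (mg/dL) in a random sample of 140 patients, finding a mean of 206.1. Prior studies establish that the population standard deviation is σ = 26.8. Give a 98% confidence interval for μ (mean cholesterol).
(200.83, 211.37)

z-interval (σ known):
z* = 2.326 for 98% confidence

Margin of error = z* · σ/√n = 2.326 · 26.8/√140 = 5.27

CI: (206.1 - 5.27, 206.1 + 5.27) = (200.83, 211.37)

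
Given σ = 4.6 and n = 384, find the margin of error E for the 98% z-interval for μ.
Margin of error = 0.55

Margin of error = z* · σ/√n
= 2.326 · 4.6/√384
= 2.326 · 4.6/19.5959
= 0.55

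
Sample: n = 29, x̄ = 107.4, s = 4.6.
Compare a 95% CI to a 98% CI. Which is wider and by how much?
98% CI is wider by 0.71

df = 28
95% CI: t* = 2.048, (105.65, 109.15), width = 2 · t* · s/√n = 3.50
98% CI: t* = 2.467, (105.29, 109.51), width = 2 · t* · s/√n = 4.21

The 98% CI is wider by 4.21 - 3.50 = 0.71.
Higher confidence requires a wider interval.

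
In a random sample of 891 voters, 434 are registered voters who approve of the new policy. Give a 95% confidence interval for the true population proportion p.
(0.454, 0.520)

Proportion CI:
p̂ = 434/891 = 0.48709
SE = √(p̂(1-p̂)/n) = √(0.48709 · 0.51291 / 891) = 0.01675

z* = 1.960
Margin = z* · SE = 1.960 · 0.01675 = 0.0328

CI: 0.48709 ± 0.0328 = (0.454, 0.520)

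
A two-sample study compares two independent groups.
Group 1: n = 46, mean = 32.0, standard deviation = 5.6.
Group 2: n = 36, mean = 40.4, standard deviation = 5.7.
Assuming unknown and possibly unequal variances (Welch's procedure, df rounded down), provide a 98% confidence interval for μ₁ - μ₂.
(-11.39, -5.41)

Difference: x̄₁ - x̄₂ = -8.40
SE = √(s₁²/n₁ + s₂²/n₂) = √(5.6²/46 + 5.7²/36) = 1.2587
df = 74.70 → 74 (Welch–Satterthwaite, rounded down)
t* = 2.378

CI: -8.40 ± 2.378 · 1.2587 = -8.40 ± 2.99 = (-11.39, -5.41)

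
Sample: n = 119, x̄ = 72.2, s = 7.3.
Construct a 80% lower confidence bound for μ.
μ ≥ 71.63

Lower bound (one-sided):
t* = 0.845 (one-sided for 80%)
Lower bound = x̄ - t* · s/√n = 72.2 - 0.845 · 7.3/√119 = 71.63

We are 80% confident that μ ≥ 71.63.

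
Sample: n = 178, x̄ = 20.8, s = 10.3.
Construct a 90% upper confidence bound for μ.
μ ≤ 21.79

Upper bound (one-sided):
t* = 1.286 (one-sided for 90%)
Upper bound = x̄ + t* · s/√n = 20.8 + 1.286 · 10.3/√178 = 21.79

We are 90% confident that μ ≤ 21.79.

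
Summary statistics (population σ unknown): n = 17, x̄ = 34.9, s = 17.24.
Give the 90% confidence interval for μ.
(27.60, 42.20)

t-interval (σ unknown):
df = n - 1 = 16
t* = 1.746 for 90% confidence

Margin of error = t* · s/√n = 1.746 · 17.24/√17 = 7.30

CI: (27.60, 42.20)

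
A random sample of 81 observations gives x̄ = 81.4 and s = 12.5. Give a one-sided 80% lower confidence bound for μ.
μ ≥ 80.23

Lower bound (one-sided):
t* = 0.846 (one-sided for 80%)
Lower bound = x̄ - t* · s/√n = 81.4 - 0.846 · 12.5/√81 = 80.23

We are 80% confident that μ ≥ 80.23.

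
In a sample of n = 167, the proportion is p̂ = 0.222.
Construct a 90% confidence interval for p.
(0.169, 0.275)

Proportion CI:
SE = √(p̂(1-p̂)/n) = √(0.222 · 0.778 / 167) = 0.03216

z* = 1.645
Margin = z* · SE = 1.645 · 0.03216 = 0.0529

CI: 0.222 ± 0.0529 = (0.169, 0.275)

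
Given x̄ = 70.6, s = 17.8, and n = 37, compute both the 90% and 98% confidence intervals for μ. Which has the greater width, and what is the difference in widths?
98% CI is wider by 4.37

df = 36
90% CI: t* = 1.688, (65.66, 75.54), width = 2 · t* · s/√n = 9.88
98% CI: t* = 2.434, (63.48, 77.72), width = 2 · t* · s/√n = 14.25

The 98% CI is wider by 14.25 - 9.88 = 4.37.
Higher confidence requires a wider interval.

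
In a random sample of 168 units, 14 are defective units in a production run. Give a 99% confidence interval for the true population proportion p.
(0.028, 0.138)

Proportion CI:
p̂ = 14/168 = 0.08333
SE = √(p̂(1-p̂)/n) = √(0.08333 · 0.91667 / 168) = 0.02132

z* = 2.576
Margin = z* · SE = 2.576 · 0.02132 = 0.0549

CI: 0.08333 ± 0.0549 = (0.028, 0.138)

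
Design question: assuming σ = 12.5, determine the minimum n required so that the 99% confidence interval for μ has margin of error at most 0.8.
n ≥ 1621

For margin E ≤ 0.8:
n ≥ (z* · σ / E)²
n ≥ (2.576 · 12.5 / 0.8)²
n ≥ 1620.06

Minimum n = 1621 (rounding up)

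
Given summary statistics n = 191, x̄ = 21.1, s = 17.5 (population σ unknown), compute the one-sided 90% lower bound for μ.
μ ≥ 19.47

Lower bound (one-sided):
t* = 1.286 (one-sided for 90%)
Lower bound = x̄ - t* · s/√n = 21.1 - 1.286 · 17.5/√191 = 19.47

We are 90% confident that μ ≥ 19.47.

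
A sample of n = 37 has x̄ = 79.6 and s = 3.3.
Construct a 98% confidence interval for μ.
(78.28, 80.92)

t-interval (σ unknown):
df = n - 1 = 36
t* = 2.434 for 98% confidence

Margin of error = t* · s/√n = 2.434 · 3.3/√37 = 1.32

CI: (78.28, 80.92)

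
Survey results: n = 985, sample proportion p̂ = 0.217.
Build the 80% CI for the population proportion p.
(0.200, 0.234)

Proportion CI:
SE = √(p̂(1-p̂)/n) = √(0.217 · 0.783 / 985) = 0.01313

z* = 1.282
Margin = z* · SE = 1.282 · 0.01313 = 0.0168

CI: 0.217 ± 0.0168 = (0.200, 0.234)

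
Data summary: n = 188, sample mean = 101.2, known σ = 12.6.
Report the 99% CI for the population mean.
(98.83, 103.57)

z-interval (σ known):
z* = 2.576 for 99% confidence

Margin of error = z* · σ/√n = 2.576 · 12.6/√188 = 2.37

CI: (101.2 - 2.37, 101.2 + 2.37) = (98.83, 103.57)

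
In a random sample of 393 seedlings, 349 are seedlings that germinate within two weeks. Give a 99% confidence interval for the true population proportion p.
(0.847, 0.929)

Proportion CI:
p̂ = 349/393 = 0.88804
SE = √(p̂(1-p̂)/n) = √(0.88804 · 0.11196 / 393) = 0.01591

z* = 2.576
Margin = z* · SE = 2.576 · 0.01591 = 0.0410

CI: 0.88804 ± 0.0410 = (0.847, 0.929)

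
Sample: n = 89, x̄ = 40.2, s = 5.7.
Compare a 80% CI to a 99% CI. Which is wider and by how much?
99% CI is wider by 1.62

df = 88
80% CI: t* = 1.291, (39.42, 40.98), width = 2 · t* · s/√n = 1.56
99% CI: t* = 2.633, (38.61, 41.79), width = 2 · t* · s/√n = 3.18

The 99% CI is wider by 3.18 - 1.56 = 1.62.
Higher confidence requires a wider interval.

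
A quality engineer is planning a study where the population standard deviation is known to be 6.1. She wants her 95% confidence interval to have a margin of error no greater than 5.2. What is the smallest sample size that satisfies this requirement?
n ≥ 6

For margin E ≤ 5.2:
n ≥ (z* · σ / E)²
n ≥ (1.960 · 6.1 / 5.2)²
n ≥ 5.29

Minimum n = 6 (rounding up)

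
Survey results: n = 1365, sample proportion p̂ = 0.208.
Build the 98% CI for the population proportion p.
(0.182, 0.234)

Proportion CI:
SE = √(p̂(1-p̂)/n) = √(0.208 · 0.792 / 1365) = 0.01099

z* = 2.326
Margin = z* · SE = 2.326 · 0.01099 = 0.0256

CI: 0.208 ± 0.0256 = (0.182, 0.234)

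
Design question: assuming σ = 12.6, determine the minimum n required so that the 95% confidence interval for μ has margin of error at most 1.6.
n ≥ 239

For margin E ≤ 1.6:
n ≥ (z* · σ / E)²
n ≥ (1.960 · 12.6 / 1.6)²
n ≥ 238.24

Minimum n = 239 (rounding up)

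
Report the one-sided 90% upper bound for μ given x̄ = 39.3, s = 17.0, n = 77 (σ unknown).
μ ≤ 41.80

Upper bound (one-sided):
t* = 1.293 (one-sided for 90%)
Upper bound = x̄ + t* · s/√n = 39.3 + 1.293 · 17.0/√77 = 41.80

We are 90% confident that μ ≤ 41.80.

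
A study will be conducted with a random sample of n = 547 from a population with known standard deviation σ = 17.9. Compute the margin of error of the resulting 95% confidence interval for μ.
Margin of error = 1.50

Margin of error = z* · σ/√n
= 1.960 · 17.9/√547
= 1.960 · 17.9/23.3880
= 1.50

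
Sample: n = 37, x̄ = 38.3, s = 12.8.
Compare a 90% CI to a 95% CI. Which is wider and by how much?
95% CI is wider by 1.44

df = 36
90% CI: t* = 1.688, (34.75, 41.85), width = 2 · t* · s/√n = 7.10
95% CI: t* = 2.028, (34.03, 42.57), width = 2 · t* · s/√n = 8.54

The 95% CI is wider by 8.54 - 7.10 = 1.44.
Higher confidence requires a wider interval.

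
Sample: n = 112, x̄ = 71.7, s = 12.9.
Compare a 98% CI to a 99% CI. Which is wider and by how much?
99% CI is wider by 0.64

df = 111
98% CI: t* = 2.360, (68.82, 74.58), width = 2 · t* · s/√n = 5.75
99% CI: t* = 2.621, (68.51, 74.89), width = 2 · t* · s/√n = 6.39

The 99% CI is wider by 6.39 - 5.75 = 0.64.
Higher confidence requires a wider interval.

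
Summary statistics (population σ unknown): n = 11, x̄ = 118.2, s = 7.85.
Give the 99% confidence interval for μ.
(110.70, 125.70)

t-interval (σ unknown):
df = n - 1 = 10
t* = 3.169 for 99% confidence

Margin of error = t* · s/√n = 3.169 · 7.85/√11 = 7.50

CI: (110.70, 125.70)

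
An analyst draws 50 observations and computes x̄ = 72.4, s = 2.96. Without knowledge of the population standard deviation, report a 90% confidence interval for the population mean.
(71.70, 73.10)

t-interval (σ unknown):
df = n - 1 = 49
t* = 1.677 for 90% confidence

Margin of error = t* · s/√n = 1.677 · 2.96/√50 = 0.70

CI: (71.70, 73.10)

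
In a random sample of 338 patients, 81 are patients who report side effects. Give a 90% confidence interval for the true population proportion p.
(0.201, 0.278)

Proportion CI:
p̂ = 81/338 = 0.23964
SE = √(p̂(1-p̂)/n) = √(0.23964 · 0.76036 / 338) = 0.02322

z* = 1.645
Margin = z* · SE = 1.645 · 0.02322 = 0.0382

CI: 0.23964 ± 0.0382 = (0.201, 0.278)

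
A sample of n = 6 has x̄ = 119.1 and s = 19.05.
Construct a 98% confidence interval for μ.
(92.93, 145.27)

t-interval (σ unknown):
df = n - 1 = 5
t* = 3.365 for 98% confidence

Margin of error = t* · s/√n = 3.365 · 19.05/√6 = 26.17

CI: (92.93, 145.27)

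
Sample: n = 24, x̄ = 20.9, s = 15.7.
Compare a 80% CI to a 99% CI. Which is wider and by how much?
99% CI is wider by 9.54

df = 23
80% CI: t* = 1.319, (16.67, 25.13), width = 2 · t* · s/√n = 8.45
99% CI: t* = 2.807, (11.90, 29.90), width = 2 · t* · s/√n = 17.99

The 99% CI is wider by 17.99 - 8.45 = 9.54.
Higher confidence requires a wider interval.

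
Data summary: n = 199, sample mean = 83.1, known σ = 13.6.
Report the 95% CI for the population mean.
(81.21, 84.99)

z-interval (σ known):
z* = 1.960 for 95% confidence

Margin of error = z* · σ/√n = 1.960 · 13.6/√199 = 1.89

CI: (83.1 - 1.89, 83.1 + 1.89) = (81.21, 84.99)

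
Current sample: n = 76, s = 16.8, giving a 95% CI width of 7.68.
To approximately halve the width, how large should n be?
n ≈ 304

CI width ∝ 1/√n
To reduce width by factor 2, need √n to grow by 2 → need 2² = 4 times as many samples.

Current: n = 76, width = 7.68
New: n = 304, width ≈ 3.79

Width reduced by factor of 7.68/3.79 = 2.03.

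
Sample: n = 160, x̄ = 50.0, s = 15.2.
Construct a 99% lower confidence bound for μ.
μ ≥ 47.18

Lower bound (one-sided):
t* = 2.350 (one-sided for 99%)
Lower bound = x̄ - t* · s/√n = 50.0 - 2.350 · 15.2/√160 = 47.18

We are 99% confident that μ ≥ 47.18.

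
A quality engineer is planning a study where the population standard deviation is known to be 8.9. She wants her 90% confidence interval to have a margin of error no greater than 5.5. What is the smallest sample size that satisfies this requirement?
n ≥ 8

For margin E ≤ 5.5:
n ≥ (z* · σ / E)²
n ≥ (1.645 · 8.9 / 5.5)²
n ≥ 7.09

Minimum n = 8 (rounding up)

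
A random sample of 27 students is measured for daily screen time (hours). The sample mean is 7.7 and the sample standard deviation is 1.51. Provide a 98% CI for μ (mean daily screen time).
(6.98, 8.42)

t-interval (σ unknown):
df = n - 1 = 26
t* = 2.479 for 98% confidence

Margin of error = t* · s/√n = 2.479 · 1.51/√27 = 0.72

CI: (6.98, 8.42)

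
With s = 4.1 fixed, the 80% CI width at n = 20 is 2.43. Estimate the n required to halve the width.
n ≈ 80

CI width ∝ 1/√n
To reduce width by factor 2, need √n to grow by 2 → need 2² = 4 times as many samples.

Current: n = 20, width = 2.43
New: n = 80, width ≈ 1.18

Width reduced by factor of 2.43/1.18 = 2.06.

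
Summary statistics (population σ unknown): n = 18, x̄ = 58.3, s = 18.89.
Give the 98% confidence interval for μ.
(46.87, 69.73)

t-interval (σ unknown):
df = n - 1 = 17
t* = 2.567 for 98% confidence

Margin of error = t* · s/√n = 2.567 · 18.89/√18 = 11.43

CI: (46.87, 69.73)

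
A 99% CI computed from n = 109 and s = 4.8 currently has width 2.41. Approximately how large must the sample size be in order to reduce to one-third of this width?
n ≈ 981

CI width ∝ 1/√n
To reduce width by factor 3, need √n to grow by 3 → need 3² = 9 times as many samples.

Current: n = 109, width = 2.41
New: n = 981, width ≈ 0.79

Width reduced by factor of 2.41/0.79 = 3.05.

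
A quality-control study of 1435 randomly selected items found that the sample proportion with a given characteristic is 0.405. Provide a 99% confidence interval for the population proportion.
(0.372, 0.438)

Proportion CI:
SE = √(p̂(1-p̂)/n) = √(0.405 · 0.595 / 1435) = 0.01296

z* = 2.576
Margin = z* · SE = 2.576 · 0.01296 = 0.0334

CI: 0.405 ± 0.0334 = (0.372, 0.438)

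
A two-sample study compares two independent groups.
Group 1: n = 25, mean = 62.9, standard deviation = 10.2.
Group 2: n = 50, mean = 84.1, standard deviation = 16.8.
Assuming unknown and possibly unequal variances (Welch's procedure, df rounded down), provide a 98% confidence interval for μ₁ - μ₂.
(-28.66, -13.74)

Difference: x̄₁ - x̄₂ = -21.20
SE = √(s₁²/n₁ + s₂²/n₂) = √(10.2²/25 + 16.8²/50) = 3.1315
df = 70.10 → 70 (Welch–Satterthwaite, rounded down)
t* = 2.381

CI: -21.20 ± 2.381 · 3.1315 = -21.20 ± 7.46 = (-28.66, -13.74)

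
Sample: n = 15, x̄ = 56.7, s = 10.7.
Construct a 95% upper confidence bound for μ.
μ ≤ 61.57

Upper bound (one-sided):
t* = 1.761 (one-sided for 95%)
Upper bound = x̄ + t* · s/√n = 56.7 + 1.761 · 10.7/√15 = 61.57

We are 95% confident that μ ≤ 61.57.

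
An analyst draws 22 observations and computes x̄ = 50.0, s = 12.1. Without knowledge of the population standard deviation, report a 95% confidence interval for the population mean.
(44.63, 55.37)

t-interval (σ unknown):
df = n - 1 = 21
t* = 2.080 for 95% confidence

Margin of error = t* · s/√n = 2.080 · 12.1/√22 = 5.37

CI: (44.63, 55.37)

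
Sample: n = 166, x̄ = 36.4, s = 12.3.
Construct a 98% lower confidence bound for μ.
μ ≥ 34.42

Lower bound (one-sided):
t* = 2.070 (one-sided for 98%)
Lower bound = x̄ - t* · s/√n = 36.4 - 2.070 · 12.3/√166 = 34.42

We are 98% confident that μ ≥ 34.42.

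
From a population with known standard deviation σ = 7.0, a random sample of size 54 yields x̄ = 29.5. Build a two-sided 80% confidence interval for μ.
(28.28, 30.72)

z-interval (σ known):
z* = 1.282 for 80% confidence

Margin of error = z* · σ/√n = 1.282 · 7.0/√54 = 1.22

CI: (29.5 - 1.22, 29.5 + 1.22) = (28.28, 30.72)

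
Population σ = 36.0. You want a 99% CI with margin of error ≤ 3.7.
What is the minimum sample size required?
n ≥ 629

For margin E ≤ 3.7:
n ≥ (z* · σ / E)²
n ≥ (2.576 · 36.0 / 3.7)²
n ≥ 628.19

Minimum n = 629 (rounding up)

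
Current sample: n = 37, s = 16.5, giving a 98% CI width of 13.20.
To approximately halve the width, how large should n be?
n ≈ 148

CI width ∝ 1/√n
To reduce width by factor 2, need √n to grow by 2 → need 2² = 4 times as many samples.

Current: n = 37, width = 13.20
New: n = 148, width ≈ 6.38

Width reduced by factor of 13.20/6.38 = 2.07.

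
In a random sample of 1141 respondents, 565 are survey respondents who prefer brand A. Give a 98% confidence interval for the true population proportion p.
(0.461, 0.530)

Proportion CI:
p̂ = 565/1141 = 0.49518
SE = √(p̂(1-p̂)/n) = √(0.49518 · 0.50482 / 1141) = 0.01480

z* = 2.326
Margin = z* · SE = 2.326 · 0.01480 = 0.0344

CI: 0.49518 ± 0.0344 = (0.461, 0.530)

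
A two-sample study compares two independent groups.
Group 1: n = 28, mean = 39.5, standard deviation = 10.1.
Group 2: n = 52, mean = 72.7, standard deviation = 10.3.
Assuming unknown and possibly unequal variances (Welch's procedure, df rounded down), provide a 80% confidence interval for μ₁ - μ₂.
(-36.29, -30.11)

Difference: x̄₁ - x̄₂ = -33.20
SE = √(s₁²/n₁ + s₂²/n₂) = √(10.1²/28 + 10.3²/52) = 2.3840
df = 56.35 → 56 (Welch–Satterthwaite, rounded down)
t* = 1.297

CI: -33.20 ± 1.297 · 2.3840 = -33.20 ± 3.09 = (-36.29, -30.11)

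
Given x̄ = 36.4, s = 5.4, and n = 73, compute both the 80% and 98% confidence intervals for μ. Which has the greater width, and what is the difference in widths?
98% CI is wider by 1.38

df = 72
80% CI: t* = 1.293, (35.58, 37.22), width = 2 · t* · s/√n = 1.63
98% CI: t* = 2.379, (34.90, 37.90), width = 2 · t* · s/√n = 3.01

The 98% CI is wider by 3.01 - 1.63 = 1.38.
Higher confidence requires a wider interval.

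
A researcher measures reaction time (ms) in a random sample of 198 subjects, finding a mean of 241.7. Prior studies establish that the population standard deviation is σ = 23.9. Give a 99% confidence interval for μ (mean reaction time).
(237.32, 246.08)

z-interval (σ known):
z* = 2.576 for 99% confidence

Margin of error = z* · σ/√n = 2.576 · 23.9/√198 = 4.38

CI: (241.7 - 4.38, 241.7 + 4.38) = (237.32, 246.08)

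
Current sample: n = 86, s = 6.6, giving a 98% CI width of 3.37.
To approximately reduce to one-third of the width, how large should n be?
n ≈ 774

CI width ∝ 1/√n
To reduce width by factor 3, need √n to grow by 3 → need 3² = 9 times as many samples.

Current: n = 86, width = 3.37
New: n = 774, width ≈ 1.11

Width reduced by factor of 3.37/1.11 = 3.04.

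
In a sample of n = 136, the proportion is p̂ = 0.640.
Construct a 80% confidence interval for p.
(0.587, 0.693)

Proportion CI:
SE = √(p̂(1-p̂)/n) = √(0.640 · 0.360 / 136) = 0.04116

z* = 1.282
Margin = z* · SE = 1.282 · 0.04116 = 0.0528

CI: 0.640 ± 0.0528 = (0.587, 0.693)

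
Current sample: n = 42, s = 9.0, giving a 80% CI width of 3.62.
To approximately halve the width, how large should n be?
n ≈ 168

CI width ∝ 1/√n
To reduce width by factor 2, need √n to grow by 2 → need 2² = 4 times as many samples.

Current: n = 42, width = 3.62
New: n = 168, width ≈ 1.79

Width reduced by factor of 3.62/1.79 = 2.02.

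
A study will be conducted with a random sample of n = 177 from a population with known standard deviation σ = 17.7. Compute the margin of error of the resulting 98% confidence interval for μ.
Margin of error = 3.09

Margin of error = z* · σ/√n
= 2.326 · 17.7/√177
= 2.326 · 17.7/13.3041
= 3.09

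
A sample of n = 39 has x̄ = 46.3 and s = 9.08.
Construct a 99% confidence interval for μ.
(42.36, 50.24)

t-interval (σ unknown):
df = n - 1 = 38
t* = 2.712 for 99% confidence

Margin of error = t* · s/√n = 2.712 · 9.08/√39 = 3.94

CI: (42.36, 50.24)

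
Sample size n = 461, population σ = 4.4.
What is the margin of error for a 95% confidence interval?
Margin of error = 0.40

Margin of error = z* · σ/√n
= 1.960 · 4.4/√461
= 1.960 · 4.4/21.4709
= 0.40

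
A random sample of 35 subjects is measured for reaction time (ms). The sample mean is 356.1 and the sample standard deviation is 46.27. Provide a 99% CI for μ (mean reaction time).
(334.76, 377.44)

t-interval (σ unknown):
df = n - 1 = 34
t* = 2.728 for 99% confidence

Margin of error = t* · s/√n = 2.728 · 46.27/√35 = 21.34

CI: (334.76, 377.44)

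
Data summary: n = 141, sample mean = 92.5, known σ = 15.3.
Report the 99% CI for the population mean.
(89.18, 95.82)

z-interval (σ known):
z* = 2.576 for 99% confidence

Margin of error = z* · σ/√n = 2.576 · 15.3/√141 = 3.32

CI: (92.5 - 3.32, 92.5 + 3.32) = (89.18, 95.82)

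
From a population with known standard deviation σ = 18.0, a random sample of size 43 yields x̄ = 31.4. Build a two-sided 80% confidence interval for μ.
(27.88, 34.92)

z-interval (σ known):
z* = 1.282 for 80% confidence

Margin of error = z* · σ/√n = 1.282 · 18.0/√43 = 3.52

CI: (31.4 - 3.52, 31.4 + 3.52) = (27.88, 34.92)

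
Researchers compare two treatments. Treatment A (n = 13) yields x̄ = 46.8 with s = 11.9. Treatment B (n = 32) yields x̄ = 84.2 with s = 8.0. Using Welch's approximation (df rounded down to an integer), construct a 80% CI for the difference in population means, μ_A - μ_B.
(-42.20, -32.60)

Difference: x̄₁ - x̄₂ = -37.40
SE = √(s₁²/n₁ + s₂²/n₂) = √(11.9²/13 + 8.0²/32) = 3.5907
df = 16.59 → 16 (Welch–Satterthwaite, rounded down)
t* = 1.337

CI: -37.40 ± 1.337 · 3.5907 = -37.40 ± 4.80 = (-42.20, -32.60)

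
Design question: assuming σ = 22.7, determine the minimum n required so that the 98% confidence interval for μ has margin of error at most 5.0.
n ≥ 112

For margin E ≤ 5.0:
n ≥ (z* · σ / E)²
n ≥ (2.326 · 22.7 / 5.0)²
n ≥ 111.51

Minimum n = 112 (rounding up)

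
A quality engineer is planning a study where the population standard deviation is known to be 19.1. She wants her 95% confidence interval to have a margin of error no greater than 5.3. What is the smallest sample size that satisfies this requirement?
n ≥ 50

For margin E ≤ 5.3:
n ≥ (z* · σ / E)²
n ≥ (1.960 · 19.1 / 5.3)²
n ≥ 49.89

Minimum n = 50 (rounding up)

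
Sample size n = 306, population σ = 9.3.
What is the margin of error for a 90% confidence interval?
Margin of error = 0.87

Margin of error = z* · σ/√n
= 1.645 · 9.3/√306
= 1.645 · 9.3/17.4929
= 0.87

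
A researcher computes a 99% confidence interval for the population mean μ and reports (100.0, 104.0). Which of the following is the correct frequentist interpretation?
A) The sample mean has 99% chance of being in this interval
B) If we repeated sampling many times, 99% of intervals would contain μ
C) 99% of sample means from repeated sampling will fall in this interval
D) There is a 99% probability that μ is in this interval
B

A) Wrong — x̄ is observed and sits in the interval by construction.
B) Correct — this is the frequentist long-run coverage interpretation.
C) Wrong — coverage applies to intervals containing μ, not to future x̄ values.
D) Wrong — μ is fixed; the randomness lives in the interval, not in μ.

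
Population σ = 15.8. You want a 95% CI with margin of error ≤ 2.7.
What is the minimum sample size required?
n ≥ 132

For margin E ≤ 2.7:
n ≥ (z* · σ / E)²
n ≥ (1.960 · 15.8 / 2.7)²
n ≥ 131.55

Minimum n = 132 (rounding up)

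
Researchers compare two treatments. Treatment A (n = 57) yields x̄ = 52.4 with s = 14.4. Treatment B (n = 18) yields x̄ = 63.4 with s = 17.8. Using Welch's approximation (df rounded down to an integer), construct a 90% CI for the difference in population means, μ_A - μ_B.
(-18.89, -3.11)

Difference: x̄₁ - x̄₂ = -11.00
SE = √(s₁²/n₁ + s₂²/n₂) = √(14.4²/57 + 17.8²/18) = 4.6087
df = 24.44 → 24 (Welch–Satterthwaite, rounded down)
t* = 1.711

CI: -11.00 ± 1.711 · 4.6087 = -11.00 ± 7.89 = (-18.89, -3.11)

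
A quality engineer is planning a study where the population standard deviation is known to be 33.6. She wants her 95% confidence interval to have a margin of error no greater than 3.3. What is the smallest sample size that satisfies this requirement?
n ≥ 399

For margin E ≤ 3.3:
n ≥ (z* · σ / E)²
n ≥ (1.960 · 33.6 / 3.3)²
n ≥ 398.26

Minimum n = 399 (rounding up)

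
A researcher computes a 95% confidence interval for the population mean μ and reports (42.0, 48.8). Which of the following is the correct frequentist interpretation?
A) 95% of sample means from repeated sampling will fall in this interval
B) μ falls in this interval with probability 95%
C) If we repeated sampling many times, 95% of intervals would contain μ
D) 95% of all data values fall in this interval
C

A) Wrong — coverage applies to intervals containing μ, not to future x̄ values.
B) Wrong — μ is fixed; the randomness lives in the interval, not in μ.
C) Correct — this is the frequentist long-run coverage interpretation.
D) Wrong — a CI is about the parameter μ, not individual data values.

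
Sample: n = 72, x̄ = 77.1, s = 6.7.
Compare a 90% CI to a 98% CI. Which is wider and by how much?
98% CI is wider by 1.13

df = 71
90% CI: t* = 1.667, (75.78, 78.42), width = 2 · t* · s/√n = 2.63
98% CI: t* = 2.380, (75.22, 78.98), width = 2 · t* · s/√n = 3.76

The 98% CI is wider by 3.76 - 2.63 = 1.13.
Higher confidence requires a wider interval.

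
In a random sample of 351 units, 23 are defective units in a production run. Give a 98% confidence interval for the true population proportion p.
(0.035, 0.096)

Proportion CI:
p̂ = 23/351 = 0.06553
SE = √(p̂(1-p̂)/n) = √(0.06553 · 0.93447 / 351) = 0.01321

z* = 2.326
Margin = z* · SE = 2.326 · 0.01321 = 0.0307

CI: 0.06553 ± 0.0307 = (0.035, 0.096)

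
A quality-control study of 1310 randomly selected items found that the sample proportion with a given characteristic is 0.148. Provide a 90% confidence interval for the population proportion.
(0.132, 0.164)

Proportion CI:
SE = √(p̂(1-p̂)/n) = √(0.148 · 0.852 / 1310) = 0.00981

z* = 1.645
Margin = z* · SE = 1.645 · 0.00981 = 0.0161

CI: 0.148 ± 0.0161 = (0.132, 0.164)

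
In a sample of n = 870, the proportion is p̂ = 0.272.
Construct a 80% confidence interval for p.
(0.253, 0.291)

Proportion CI:
SE = √(p̂(1-p̂)/n) = √(0.272 · 0.728 / 870) = 0.01509

z* = 1.282
Margin = z* · SE = 1.282 · 0.01509 = 0.0193

CI: 0.272 ± 0.0193 = (0.253, 0.291)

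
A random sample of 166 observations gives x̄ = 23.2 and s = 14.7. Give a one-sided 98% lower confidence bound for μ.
μ ≥ 20.84

Lower bound (one-sided):
t* = 2.070 (one-sided for 98%)
Lower bound = x̄ - t* · s/√n = 23.2 - 2.070 · 14.7/√166 = 20.84

We are 98% confident that μ ≥ 20.84.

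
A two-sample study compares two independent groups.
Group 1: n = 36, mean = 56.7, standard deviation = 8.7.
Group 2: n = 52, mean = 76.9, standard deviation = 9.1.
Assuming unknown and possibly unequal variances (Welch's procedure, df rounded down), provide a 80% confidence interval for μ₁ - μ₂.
(-22.69, -17.71)

Difference: x̄₁ - x̄₂ = -20.20
SE = √(s₁²/n₁ + s₂²/n₂) = √(8.7²/36 + 9.1²/52) = 1.9222
df = 77.56 → 77 (Welch–Satterthwaite, rounded down)
t* = 1.293

CI: -20.20 ± 1.293 · 1.9222 = -20.20 ± 2.49 = (-22.69, -17.71)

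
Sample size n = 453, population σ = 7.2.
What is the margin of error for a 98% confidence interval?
Margin of error = 0.79

Margin of error = z* · σ/√n
= 2.326 · 7.2/√453
= 2.326 · 7.2/21.2838
= 0.79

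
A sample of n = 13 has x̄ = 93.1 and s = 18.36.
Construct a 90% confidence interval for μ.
(84.03, 102.17)

t-interval (σ unknown):
df = n - 1 = 12
t* = 1.782 for 90% confidence

Margin of error = t* · s/√n = 1.782 · 18.36/√13 = 9.07

CI: (84.03, 102.17)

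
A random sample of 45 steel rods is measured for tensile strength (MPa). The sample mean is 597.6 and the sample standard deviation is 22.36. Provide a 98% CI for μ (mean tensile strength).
(589.55, 605.65)

t-interval (σ unknown):
df = n - 1 = 44
t* = 2.414 for 98% confidence

Margin of error = t* · s/√n = 2.414 · 22.36/√45 = 8.05

CI: (589.55, 605.65)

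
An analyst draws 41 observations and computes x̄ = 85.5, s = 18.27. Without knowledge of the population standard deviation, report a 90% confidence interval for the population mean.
(80.70, 90.30)

t-interval (σ unknown):
df = n - 1 = 40
t* = 1.684 for 90% confidence

Margin of error = t* · s/√n = 1.684 · 18.27/√41 = 4.80

CI: (80.70, 90.30)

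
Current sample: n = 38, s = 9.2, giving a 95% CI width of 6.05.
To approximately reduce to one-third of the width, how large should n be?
n ≈ 342

CI width ∝ 1/√n
To reduce width by factor 3, need √n to grow by 3 → need 3² = 9 times as many samples.

Current: n = 38, width = 6.05
New: n = 342, width ≈ 1.96

Width reduced by factor of 6.05/1.96 = 3.09.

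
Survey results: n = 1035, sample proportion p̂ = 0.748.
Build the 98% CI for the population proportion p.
(0.717, 0.779)

Proportion CI:
SE = √(p̂(1-p̂)/n) = √(0.748 · 0.252 / 1035) = 0.01350

z* = 2.326
Margin = z* · SE = 2.326 · 0.01350 = 0.0314

CI: 0.748 ± 0.0314 = (0.717, 0.779)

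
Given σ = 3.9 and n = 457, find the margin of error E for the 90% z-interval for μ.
Margin of error = 0.30

Margin of error = z* · σ/√n
= 1.645 · 3.9/√457
= 1.645 · 3.9/21.3776
= 0.30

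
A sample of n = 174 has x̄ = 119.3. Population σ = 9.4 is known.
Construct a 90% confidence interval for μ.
(118.13, 120.47)

z-interval (σ known):
z* = 1.645 for 90% confidence

Margin of error = z* · σ/√n = 1.645 · 9.4/√174 = 1.17

CI: (119.3 - 1.17, 119.3 + 1.17) = (118.13, 120.47)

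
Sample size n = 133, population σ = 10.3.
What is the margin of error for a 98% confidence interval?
Margin of error = 2.08

Margin of error = z* · σ/√n
= 2.326 · 10.3/√133
= 2.326 · 10.3/11.5326
= 2.08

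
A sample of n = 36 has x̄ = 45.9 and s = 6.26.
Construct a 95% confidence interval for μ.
(43.78, 48.02)

t-interval (σ unknown):
df = n - 1 = 35
t* = 2.030 for 95% confidence

Margin of error = t* · s/√n = 2.030 · 6.26/√36 = 2.12

CI: (43.78, 48.02)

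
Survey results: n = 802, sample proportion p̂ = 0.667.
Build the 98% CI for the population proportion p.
(0.628, 0.706)

Proportion CI:
SE = √(p̂(1-p̂)/n) = √(0.667 · 0.333 / 802) = 0.01664

z* = 2.326
Margin = z* · SE = 2.326 · 0.01664 = 0.0387

CI: 0.667 ± 0.0387 = (0.628, 0.706)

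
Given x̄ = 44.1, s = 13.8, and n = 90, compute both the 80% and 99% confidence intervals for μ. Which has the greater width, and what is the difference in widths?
99% CI is wider by 3.90

df = 89
80% CI: t* = 1.291, (42.22, 45.98), width = 2 · t* · s/√n = 3.76
99% CI: t* = 2.632, (40.27, 47.93), width = 2 · t* · s/√n = 7.66

The 99% CI is wider by 7.66 - 3.76 = 3.90.
Higher confidence requires a wider interval.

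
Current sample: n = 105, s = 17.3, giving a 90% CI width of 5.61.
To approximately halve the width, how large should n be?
n ≈ 420

CI width ∝ 1/√n
To reduce width by factor 2, need √n to grow by 2 → need 2² = 4 times as many samples.

Current: n = 105, width = 5.61
New: n = 420, width ≈ 2.78

Width reduced by factor of 5.61/2.78 = 2.02.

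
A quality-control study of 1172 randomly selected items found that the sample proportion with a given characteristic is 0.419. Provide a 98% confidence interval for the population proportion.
(0.385, 0.453)

Proportion CI:
SE = √(p̂(1-p̂)/n) = √(0.419 · 0.581 / 1172) = 0.01441

z* = 2.326
Margin = z* · SE = 2.326 · 0.01441 = 0.0335

CI: 0.419 ± 0.0335 = (0.385, 0.453)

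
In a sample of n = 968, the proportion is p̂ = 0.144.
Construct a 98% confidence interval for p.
(0.118, 0.170)

Proportion CI:
SE = √(p̂(1-p̂)/n) = √(0.144 · 0.856 / 968) = 0.01128

z* = 2.326
Margin = z* · SE = 2.326 · 0.01128 = 0.0262

CI: 0.144 ± 0.0262 = (0.118, 0.170)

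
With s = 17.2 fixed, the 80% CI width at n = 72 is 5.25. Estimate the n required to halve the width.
n ≈ 288

CI width ∝ 1/√n
To reduce width by factor 2, need √n to grow by 2 → need 2² = 4 times as many samples.

Current: n = 72, width = 5.25
New: n = 288, width ≈ 2.60

Width reduced by factor of 5.25/2.60 = 2.02.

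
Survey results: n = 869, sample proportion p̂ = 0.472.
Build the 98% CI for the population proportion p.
(0.433, 0.511)

Proportion CI:
SE = √(p̂(1-p̂)/n) = √(0.472 · 0.528 / 869) = 0.01693

z* = 2.326
Margin = z* · SE = 2.326 · 0.01693 = 0.0394

CI: 0.472 ± 0.0394 = (0.433, 0.511)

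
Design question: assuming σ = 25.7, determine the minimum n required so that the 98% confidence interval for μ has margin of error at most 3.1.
n ≥ 372

For margin E ≤ 3.1:
n ≥ (z* · σ / E)²
n ≥ (2.326 · 25.7 / 3.1)²
n ≥ 371.85

Minimum n = 372 (rounding up)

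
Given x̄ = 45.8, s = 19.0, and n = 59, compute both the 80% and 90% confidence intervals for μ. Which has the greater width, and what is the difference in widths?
90% CI is wider by 1.86

df = 58
80% CI: t* = 1.296, (42.59, 49.01), width = 2 · t* · s/√n = 6.41
90% CI: t* = 1.672, (41.66, 49.94), width = 2 · t* · s/√n = 8.27

The 90% CI is wider by 8.27 - 6.41 = 1.86.
Higher confidence requires a wider interval.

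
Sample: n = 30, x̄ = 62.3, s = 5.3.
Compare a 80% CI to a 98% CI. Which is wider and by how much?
98% CI is wider by 2.22

df = 29
80% CI: t* = 1.311, (61.03, 63.57), width = 2 · t* · s/√n = 2.54
98% CI: t* = 2.462, (59.92, 64.68), width = 2 · t* · s/√n = 4.76

The 98% CI is wider by 4.76 - 2.54 = 2.22.
Higher confidence requires a wider interval.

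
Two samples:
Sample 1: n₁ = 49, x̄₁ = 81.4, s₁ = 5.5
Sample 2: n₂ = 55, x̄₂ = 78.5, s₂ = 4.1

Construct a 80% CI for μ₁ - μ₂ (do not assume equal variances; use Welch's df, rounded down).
(1.66, 4.14)

Difference: x̄₁ - x̄₂ = 2.90
SE = √(s₁²/n₁ + s₂²/n₂) = √(5.5²/49 + 4.1²/55) = 0.9607
df = 88.10 → 88 (Welch–Satterthwaite, rounded down)
t* = 1.291

CI: 2.90 ± 1.291 · 0.9607 = 2.90 ± 1.24 = (1.66, 4.14)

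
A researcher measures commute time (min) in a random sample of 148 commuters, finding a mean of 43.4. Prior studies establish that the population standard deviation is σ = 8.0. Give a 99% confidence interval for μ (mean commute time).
(41.71, 45.09)

z-interval (σ known):
z* = 2.576 for 99% confidence

Margin of error = z* · σ/√n = 2.576 · 8.0/√148 = 1.69

CI: (43.4 - 1.69, 43.4 + 1.69) = (41.71, 45.09)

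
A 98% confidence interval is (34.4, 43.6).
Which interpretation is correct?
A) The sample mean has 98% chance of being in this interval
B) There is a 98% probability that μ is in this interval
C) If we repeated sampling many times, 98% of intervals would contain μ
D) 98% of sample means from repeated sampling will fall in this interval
C

A) Wrong — x̄ is observed and sits in the interval by construction.
B) Wrong — μ is fixed; the randomness lives in the interval, not in μ.
C) Correct — this is the frequentist long-run coverage interpretation.
D) Wrong — coverage applies to intervals containing μ, not to future x̄ values.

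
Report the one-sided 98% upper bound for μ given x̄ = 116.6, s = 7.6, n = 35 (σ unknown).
μ ≤ 119.34

Upper bound (one-sided):
t* = 2.136 (one-sided for 98%)
Upper bound = x̄ + t* · s/√n = 116.6 + 2.136 · 7.6/√35 = 119.34

We are 98% confident that μ ≤ 119.34.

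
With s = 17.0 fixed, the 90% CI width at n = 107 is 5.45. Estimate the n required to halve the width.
n ≈ 428

CI width ∝ 1/√n
To reduce width by factor 2, need √n to grow by 2 → need 2² = 4 times as many samples.

Current: n = 107, width = 5.45
New: n = 428, width ≈ 2.71

Width reduced by factor of 5.45/2.71 = 2.01.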